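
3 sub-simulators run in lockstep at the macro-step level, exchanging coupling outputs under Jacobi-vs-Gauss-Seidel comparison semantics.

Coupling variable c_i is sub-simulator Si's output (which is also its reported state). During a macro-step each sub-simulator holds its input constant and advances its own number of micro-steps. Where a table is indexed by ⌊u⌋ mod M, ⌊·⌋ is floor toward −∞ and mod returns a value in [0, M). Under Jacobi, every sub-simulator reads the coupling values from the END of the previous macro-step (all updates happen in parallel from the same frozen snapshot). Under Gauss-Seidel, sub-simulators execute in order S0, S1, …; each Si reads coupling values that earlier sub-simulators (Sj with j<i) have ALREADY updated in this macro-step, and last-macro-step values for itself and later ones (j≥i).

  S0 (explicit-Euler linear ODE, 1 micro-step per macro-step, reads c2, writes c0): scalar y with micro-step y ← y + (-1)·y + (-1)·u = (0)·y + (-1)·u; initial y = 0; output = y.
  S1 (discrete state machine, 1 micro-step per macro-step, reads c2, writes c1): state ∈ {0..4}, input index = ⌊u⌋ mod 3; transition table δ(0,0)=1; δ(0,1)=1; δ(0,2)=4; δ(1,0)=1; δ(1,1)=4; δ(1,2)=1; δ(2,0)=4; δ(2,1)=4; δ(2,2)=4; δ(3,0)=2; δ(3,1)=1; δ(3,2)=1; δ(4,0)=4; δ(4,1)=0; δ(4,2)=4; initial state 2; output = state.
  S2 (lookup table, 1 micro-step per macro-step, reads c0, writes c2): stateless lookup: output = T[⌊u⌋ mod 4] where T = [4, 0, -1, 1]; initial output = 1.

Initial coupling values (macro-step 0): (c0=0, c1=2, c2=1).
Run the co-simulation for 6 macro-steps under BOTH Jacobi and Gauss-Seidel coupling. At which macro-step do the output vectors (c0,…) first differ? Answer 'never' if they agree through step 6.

first divergence at macro-step: 1

[Jacobi] macro 1: S0 reads c2=1 → after 1×micro: -1; S1 reads c2=1 → after 1×micro: 4; S2 reads c0=0 → after 1×micro: 4 ⇒ (c0=-1, c1=4, c2=4)
[Jacobi] macro 2: S0 reads c2=4 → after 1×micro: -4; S1 reads c2=4 → after 1×micro: 0; S2 reads c0=-1 → after 1×micro: 1 ⇒ (c0=-4, c1=0, c2=1)
[Jacobi] macro 3: S0 reads c2=1 → after 1×micro: -1; S1 reads c2=1 → after 1×micro: 1; S2 reads c0=-4 → after 1×micro: 4 ⇒ (c0=-1, c1=1, c2=4)
[Jacobi] macro 4: S0 reads c2=4 → after 1×micro: -4; S1 reads c2=4 → after 1×micro: 4; S2 reads c0=-1 → after 1×micro: 1 ⇒ (c0=-4, c1=4, c2=1)
[Jacobi] macro 5: S0 reads c2=1 → after 1×micro: -1; S1 reads c2=1 → after 1×micro: 0; S2 reads c0=-4 → after 1×micro: 4 ⇒ (c0=-1, c1=0, c2=4)
[Jacobi] macro 6: S0 reads c2=4 → after 1×micro: -4; S1 reads c2=4 → after 1×micro: 1; S2 reads c0=-1 → after 1×micro: 1 ⇒ (c0=-4, c1=1, c2=1)
[Gauss-Seidel] macro 1: S0 reads c2=1 → after 1×micro: -1; S1 reads c2=1 → after 1×micro: 4; S2 reads c0=-1 → after 1×micro: 1 ⇒ (c0=-1, c1=4, c2=1)
[Gauss-Seidel] macro 2: S0 reads c2=1 → after 1×micro: -1; S1 reads c2=1 → after 1×micro: 0; S2 reads c0=-1 → after 1×micro: 1 ⇒ (c0=-1, c1=0, c2=1)
[Gauss-Seidel] macro 3: S0 reads c2=1 → after 1×micro: -1; S1 reads c2=1 → after 1×micro: 1; S2 reads c0=-1 → after 1×micro: 1 ⇒ (c0=-1, c1=1, c2=1)
[Gauss-Seidel] macro 4: S0 reads c2=1 → after 1×micro: -1; S1 reads c2=1 → after 1×micro: 4; S2 reads c0=-1 → after 1×micro: 1 ⇒ (c0=-1, c1=4, c2=1)
[Gauss-Seidel] macro 5: S0 reads c2=1 → after 1×micro: -1; S1 reads c2=1 → after 1×micro: 0; S2 reads c0=-1 → after 1×micro: 1 ⇒ (c0=-1, c1=0, c2=1)
[Gauss-Seidel] macro 6: S0 reads c2=1 → after 1×micro: -1; S1 reads c2=1 → after 1×micro: 1; S2 reads c0=-1 → after 1×micro: 1 ⇒ (c0=-1, c1=1, c2=1)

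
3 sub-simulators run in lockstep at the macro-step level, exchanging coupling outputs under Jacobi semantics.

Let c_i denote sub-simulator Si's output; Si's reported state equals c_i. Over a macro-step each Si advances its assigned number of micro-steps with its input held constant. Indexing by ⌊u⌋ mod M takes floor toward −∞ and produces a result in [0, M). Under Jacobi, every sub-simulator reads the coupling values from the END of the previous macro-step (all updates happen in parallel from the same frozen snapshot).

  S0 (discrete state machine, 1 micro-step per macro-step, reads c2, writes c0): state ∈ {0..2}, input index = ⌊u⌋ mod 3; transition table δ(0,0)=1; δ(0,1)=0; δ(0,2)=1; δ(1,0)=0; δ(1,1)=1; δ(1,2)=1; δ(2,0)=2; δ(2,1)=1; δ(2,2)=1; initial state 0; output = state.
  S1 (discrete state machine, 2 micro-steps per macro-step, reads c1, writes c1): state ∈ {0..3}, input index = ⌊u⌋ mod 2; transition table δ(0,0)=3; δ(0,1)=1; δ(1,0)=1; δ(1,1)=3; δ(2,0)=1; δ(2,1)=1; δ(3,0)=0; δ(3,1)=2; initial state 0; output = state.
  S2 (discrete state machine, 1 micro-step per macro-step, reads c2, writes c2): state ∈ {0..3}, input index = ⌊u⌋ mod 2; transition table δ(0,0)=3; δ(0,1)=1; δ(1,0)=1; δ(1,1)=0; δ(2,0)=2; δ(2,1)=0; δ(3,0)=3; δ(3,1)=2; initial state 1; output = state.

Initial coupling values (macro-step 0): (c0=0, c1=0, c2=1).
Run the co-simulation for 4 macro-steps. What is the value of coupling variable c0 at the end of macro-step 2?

c0 at macro-step 2 = 1

macro 1: S0 reads c2=1 → after 1×micro: 0; S1 reads c1=0 → after 2×micro: 0; S2 reads c2=1 → after 1×micro: 0 ⇒ (c0=0, c1=0, c2=0)
macro 2: S0 reads c2=0 → after 1×micro: 1; S1 reads c1=0 → after 2×micro: 0; S2 reads c2=0 → after 1×micro: 3 ⇒ (c0=1, c1=0, c2=3)
macro 3: S0 reads c2=3 → after 1×micro: 0; S1 reads c1=0 → after 2×micro: 0; S2 reads c2=3 → after 1×micro: 2 ⇒ (c0=0, c1=0, c2=2)
macro 4: S0 reads c2=2 → after 1×micro: 1; S1 reads c1=0 → after 2×micro: 0; S2 reads c2=2 → after 1×micro: 2 ⇒ (c0=1, c1=0, c2=2)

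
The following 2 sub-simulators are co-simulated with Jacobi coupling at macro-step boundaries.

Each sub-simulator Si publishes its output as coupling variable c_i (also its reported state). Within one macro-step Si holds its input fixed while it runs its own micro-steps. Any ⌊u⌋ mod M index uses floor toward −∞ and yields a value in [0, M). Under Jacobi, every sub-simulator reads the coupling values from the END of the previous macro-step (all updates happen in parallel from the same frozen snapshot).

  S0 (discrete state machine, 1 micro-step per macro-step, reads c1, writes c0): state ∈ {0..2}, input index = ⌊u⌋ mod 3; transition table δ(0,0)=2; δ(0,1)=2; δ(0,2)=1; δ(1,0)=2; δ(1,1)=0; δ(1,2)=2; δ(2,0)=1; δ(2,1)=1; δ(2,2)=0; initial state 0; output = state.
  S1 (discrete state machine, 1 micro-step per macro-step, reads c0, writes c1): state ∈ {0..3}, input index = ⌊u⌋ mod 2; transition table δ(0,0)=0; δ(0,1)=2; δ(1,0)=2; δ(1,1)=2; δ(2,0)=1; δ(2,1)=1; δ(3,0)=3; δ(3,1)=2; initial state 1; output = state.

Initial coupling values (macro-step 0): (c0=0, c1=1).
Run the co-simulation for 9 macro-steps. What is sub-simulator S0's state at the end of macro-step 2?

S0 state at macro-step 2 = 0

macro 1: S0 reads c1=1 → after 1×micro: 2; S1 reads c0=0 → after 1×micro: 2 ⇒ (c0=2, c1=2)
macro 2: S0 reads c1=2 → after 1×micro: 0; S1 reads c0=2 → after 1×micro: 1 ⇒ (c0=0, c1=1)
macro 3: S0 reads c1=1 → after 1×micro: 2; S1 reads c0=0 → after 1×micro: 2 ⇒ (c0=2, c1=2)
macro 4: S0 reads c1=2 → after 1×micro: 0; S1 reads c0=2 → after 1×micro: 1 ⇒ (c0=0, c1=1)
macro 5: S0 reads c1=1 → after 1×micro: 2; S1 reads c0=0 → after 1×micro: 2 ⇒ (c0=2, c1=2)
macro 6: S0 reads c1=2 → after 1×micro: 0; S1 reads c0=2 → after 1×micro: 1 ⇒ (c0=0, c1=1)
macro 7: S0 reads c1=1 → after 1×micro: 2; S1 reads c0=0 → after 1×micro: 2 ⇒ (c0=2, c1=2)
macro 8: S0 reads c1=2 → after 1×micro: 0; S1 reads c0=2 → after 1×micro: 1 ⇒ (c0=0, c1=1)
macro 9: S0 reads c1=1 → after 1×micro: 2; S1 reads c0=0 → after 1×micro: 2 ⇒ (c0=2, c1=2)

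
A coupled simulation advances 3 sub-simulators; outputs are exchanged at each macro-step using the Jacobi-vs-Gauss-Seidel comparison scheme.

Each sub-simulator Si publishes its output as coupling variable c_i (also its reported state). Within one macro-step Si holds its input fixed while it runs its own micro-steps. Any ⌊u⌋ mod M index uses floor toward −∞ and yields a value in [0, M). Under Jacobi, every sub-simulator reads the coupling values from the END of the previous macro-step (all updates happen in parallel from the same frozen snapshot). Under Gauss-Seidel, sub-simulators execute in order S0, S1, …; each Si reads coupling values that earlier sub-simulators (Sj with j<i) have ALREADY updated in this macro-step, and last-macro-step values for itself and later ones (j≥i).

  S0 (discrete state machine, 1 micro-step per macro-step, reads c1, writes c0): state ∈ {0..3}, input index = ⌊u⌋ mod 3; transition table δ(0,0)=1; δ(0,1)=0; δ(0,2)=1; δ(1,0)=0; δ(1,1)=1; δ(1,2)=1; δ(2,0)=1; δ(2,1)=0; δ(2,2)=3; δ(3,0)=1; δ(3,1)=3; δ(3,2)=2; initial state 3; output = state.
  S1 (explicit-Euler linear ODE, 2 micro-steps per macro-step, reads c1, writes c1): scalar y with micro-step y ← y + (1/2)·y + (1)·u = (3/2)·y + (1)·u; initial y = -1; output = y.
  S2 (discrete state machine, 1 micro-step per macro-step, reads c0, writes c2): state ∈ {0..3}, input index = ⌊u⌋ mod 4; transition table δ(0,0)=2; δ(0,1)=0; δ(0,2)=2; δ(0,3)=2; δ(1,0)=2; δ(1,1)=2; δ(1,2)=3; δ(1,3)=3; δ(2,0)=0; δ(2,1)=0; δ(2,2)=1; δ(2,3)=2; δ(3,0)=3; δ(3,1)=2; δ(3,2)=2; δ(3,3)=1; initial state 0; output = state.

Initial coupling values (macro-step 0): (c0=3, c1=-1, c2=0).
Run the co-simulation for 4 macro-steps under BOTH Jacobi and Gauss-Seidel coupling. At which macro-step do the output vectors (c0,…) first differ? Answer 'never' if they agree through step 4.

[Jacobi] macro 1: S0 reads c1=-1 → after 1×micro: 2; S1 reads c1=-1 → after 2×micro: -19/4; S2 reads c0=3 → after 1×micro: 2 ⇒ (c0=2, c1=-19/4, c2=2)
[Jacobi] macro 2: S0 reads c1=-19/4 → after 1×micro: 0; S1 reads c1=-19/4 → after 2×micro: -361/16; S2 reads c0=2 → after 1×micro: 1 ⇒ (c0=0, c1=-361/16, c2=1)
[Jacobi] macro 3: S0 reads c1=-361/16 → after 1×micro: 0; S1 reads c1=-361/16 → after 2×micro: -6859/64; S2 reads c0=0 → after 1×micro: 2 ⇒ (c0=0, c1=-6859/64, c2=2)
[Jacobi] macro 4: S0 reads c1=-6859/64 → after 1×micro: 1; S1 reads c1=-6859/64 → after 2×micro: -130321/256; S2 reads c0=0 → after 1×micro: 0 ⇒ (c0=1, c1=-130321/256, c2=0)
[Gauss-Seidel] macro 1: S0 reads c1=-1 → after 1×micro: 2; S1 reads c1=-1 → after 2×micro: -19/4; S2 reads c0=2 → after 1×micro: 2 ⇒ (c0=2, c1=-19/4, c2=2)
[Gauss-Seidel] macro 2: S0 reads c1=-19/4 → after 1×micro: 0; S1 reads c1=-19/4 → after 2×micro: -361/16; S2 reads c0=0 → after 1×micro: 0 ⇒ (c0=0, c1=-361/16, c2=0)
[Gauss-Seidel] macro 3: S0 reads c1=-361/16 → after 1×micro: 0; S1 reads c1=-361/16 → after 2×micro: -6859/64; S2 reads c0=0 → after 1×micro: 2 ⇒ (c0=0, c1=-6859/64, c2=2)
[Gauss-Seidel] macro 4: S0 reads c1=-6859/64 → after 1×micro: 1; S1 reads c1=-6859/64 → after 2×micro: -130321/256; S2 reads c0=1 → after 1×micro: 0 ⇒ (c0=1, c1=-130321/256, c2=0)

first divergence at macro-step: 2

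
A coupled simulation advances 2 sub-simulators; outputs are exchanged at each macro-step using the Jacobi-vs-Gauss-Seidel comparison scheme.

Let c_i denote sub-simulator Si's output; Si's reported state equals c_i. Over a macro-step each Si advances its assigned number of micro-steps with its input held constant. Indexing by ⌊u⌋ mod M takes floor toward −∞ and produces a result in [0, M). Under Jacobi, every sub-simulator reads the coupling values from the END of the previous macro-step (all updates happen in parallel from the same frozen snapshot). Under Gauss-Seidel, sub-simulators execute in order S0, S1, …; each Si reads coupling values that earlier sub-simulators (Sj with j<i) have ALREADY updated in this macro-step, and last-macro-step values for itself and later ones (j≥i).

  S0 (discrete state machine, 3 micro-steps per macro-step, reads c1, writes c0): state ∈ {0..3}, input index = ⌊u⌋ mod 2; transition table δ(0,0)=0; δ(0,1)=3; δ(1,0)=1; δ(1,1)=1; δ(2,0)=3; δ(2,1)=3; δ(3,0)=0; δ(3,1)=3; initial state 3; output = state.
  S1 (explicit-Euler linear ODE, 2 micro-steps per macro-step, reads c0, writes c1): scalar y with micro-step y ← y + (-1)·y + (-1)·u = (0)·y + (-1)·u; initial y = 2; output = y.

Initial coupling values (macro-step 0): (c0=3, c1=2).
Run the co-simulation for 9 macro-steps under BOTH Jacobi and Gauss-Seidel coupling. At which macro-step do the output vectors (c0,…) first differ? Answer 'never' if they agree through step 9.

first divergence at macro-step: 1

[Jacobi] macro 1: S0 reads c1=2 → after 3×micro: 0; S1 reads c0=3 → after 2×micro: -3 ⇒ (c0=0, c1=-3)
[Jacobi] macro 2: S0 reads c1=-3 → after 3×micro: 3; S1 reads c0=0 → after 2×micro: 0 ⇒ (c0=3, c1=0)
[Jacobi] macro 3: S0 reads c1=0 → after 3×micro: 0; S1 reads c0=3 → after 2×micro: -3 ⇒ (c0=0, c1=-3)
[Jacobi] macro 4: S0 reads c1=-3 → after 3×micro: 3; S1 reads c0=0 → after 2×micro: 0 ⇒ (c0=3, c1=0)
[Jacobi] macro 5: S0 reads c1=0 → after 3×micro: 0; S1 reads c0=3 → after 2×micro: -3 ⇒ (c0=0, c1=-3)
[Jacobi] macro 6: S0 reads c1=-3 → after 3×micro: 3; S1 reads c0=0 → after 2×micro: 0 ⇒ (c0=3, c1=0)
[Jacobi] macro 7: S0 reads c1=0 → after 3×micro: 0; S1 reads c0=3 → after 2×micro: -3 ⇒ (c0=0, c1=-3)
[Jacobi] macro 8: S0 reads c1=-3 → after 3×micro: 3; S1 reads c0=0 → after 2×micro: 0 ⇒ (c0=3, c1=0)
[Jacobi] macro 9: S0 reads c1=0 → after 3×micro: 0; S1 reads c0=3 → after 2×micro: -3 ⇒ (c0=0, c1=-3)
[Gauss-Seidel] macro 1: S0 reads c1=2 → after 3×micro: 0; S1 reads c0=0 → after 2×micro: 0 ⇒ (c0=0, c1=0)
[Gauss-Seidel] macro 2: S0 reads c1=0 → after 3×micro: 0; S1 reads c0=0 → after 2×micro: 0 ⇒ (c0=0, c1=0)
[Gauss-Seidel] macro 3: S0 reads c1=0 → after 3×micro: 0; S1 reads c0=0 → after 2×micro: 0 ⇒ (c0=0, c1=0)
[Gauss-Seidel] macro 4: S0 reads c1=0 → after 3×micro: 0; S1 reads c0=0 → after 2×micro: 0 ⇒ (c0=0, c1=0)
[Gauss-Seidel] macro 5: S0 reads c1=0 → after 3×micro: 0; S1 reads c0=0 → after 2×micro: 0 ⇒ (c0=0, c1=0)
[Gauss-Seidel] macro 6: S0 reads c1=0 → after 3×micro: 0; S1 reads c0=0 → after 2×micro: 0 ⇒ (c0=0, c1=0)
[Gauss-Seidel] macro 7: S0 reads c1=0 → after 3×micro: 0; S1 reads c0=0 → after 2×micro: 0 ⇒ (c0=0, c1=0)
[Gauss-Seidel] macro 8: S0 reads c1=0 → after 3×micro: 0; S1 reads c0=0 → after 2×micro: 0 ⇒ (c0=0, c1=0)
[Gauss-Seidel] macro 9: S0 reads c1=0 → after 3×micro: 0; S1 reads c0=0 → after 2×micro: 0 ⇒ (c0=0, c1=0)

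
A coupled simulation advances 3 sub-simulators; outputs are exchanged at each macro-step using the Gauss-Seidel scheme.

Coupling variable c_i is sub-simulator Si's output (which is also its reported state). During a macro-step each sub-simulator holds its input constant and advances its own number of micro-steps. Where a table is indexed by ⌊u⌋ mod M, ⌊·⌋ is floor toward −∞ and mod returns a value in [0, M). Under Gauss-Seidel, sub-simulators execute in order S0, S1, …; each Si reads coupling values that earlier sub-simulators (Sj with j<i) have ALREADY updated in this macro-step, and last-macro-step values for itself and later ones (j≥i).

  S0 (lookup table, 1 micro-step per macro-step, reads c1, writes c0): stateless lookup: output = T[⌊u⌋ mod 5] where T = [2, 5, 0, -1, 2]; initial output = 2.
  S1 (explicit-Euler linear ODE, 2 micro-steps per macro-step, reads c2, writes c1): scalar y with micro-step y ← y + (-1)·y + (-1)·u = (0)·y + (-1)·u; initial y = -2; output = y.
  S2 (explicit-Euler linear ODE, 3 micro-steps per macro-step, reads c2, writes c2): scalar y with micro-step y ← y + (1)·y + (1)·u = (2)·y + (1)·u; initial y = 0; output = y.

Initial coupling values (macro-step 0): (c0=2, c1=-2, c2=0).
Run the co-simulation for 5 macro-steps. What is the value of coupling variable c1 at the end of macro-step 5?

c1 at macro-step 5 = 0

macro 1: S0 reads c1=-2 → after 1×micro: -1; S1 reads c2=0 → after 2×micro: 0; S2 reads c2=0 → after 3×micro: 0 ⇒ (c0=-1, c1=0, c2=0)
macro 2: S0 reads c1=0 → after 1×micro: 2; S1 reads c2=0 → after 2×micro: 0; S2 reads c2=0 → after 3×micro: 0 ⇒ (c0=2, c1=0, c2=0)
macro 3: S0 reads c1=0 → after 1×micro: 2; S1 reads c2=0 → after 2×micro: 0; S2 reads c2=0 → after 3×micro: 0 ⇒ (c0=2, c1=0, c2=0)
macro 4: S0 reads c1=0 → after 1×micro: 2; S1 reads c2=0 → after 2×micro: 0; S2 reads c2=0 → after 3×micro: 0 ⇒ (c0=2, c1=0, c2=0)
macro 5: S0 reads c1=0 → after 1×micro: 2; S1 reads c2=0 → after 2×micro: 0; S2 reads c2=0 → after 3×micro: 0 ⇒ (c0=2, c1=0, c2=0)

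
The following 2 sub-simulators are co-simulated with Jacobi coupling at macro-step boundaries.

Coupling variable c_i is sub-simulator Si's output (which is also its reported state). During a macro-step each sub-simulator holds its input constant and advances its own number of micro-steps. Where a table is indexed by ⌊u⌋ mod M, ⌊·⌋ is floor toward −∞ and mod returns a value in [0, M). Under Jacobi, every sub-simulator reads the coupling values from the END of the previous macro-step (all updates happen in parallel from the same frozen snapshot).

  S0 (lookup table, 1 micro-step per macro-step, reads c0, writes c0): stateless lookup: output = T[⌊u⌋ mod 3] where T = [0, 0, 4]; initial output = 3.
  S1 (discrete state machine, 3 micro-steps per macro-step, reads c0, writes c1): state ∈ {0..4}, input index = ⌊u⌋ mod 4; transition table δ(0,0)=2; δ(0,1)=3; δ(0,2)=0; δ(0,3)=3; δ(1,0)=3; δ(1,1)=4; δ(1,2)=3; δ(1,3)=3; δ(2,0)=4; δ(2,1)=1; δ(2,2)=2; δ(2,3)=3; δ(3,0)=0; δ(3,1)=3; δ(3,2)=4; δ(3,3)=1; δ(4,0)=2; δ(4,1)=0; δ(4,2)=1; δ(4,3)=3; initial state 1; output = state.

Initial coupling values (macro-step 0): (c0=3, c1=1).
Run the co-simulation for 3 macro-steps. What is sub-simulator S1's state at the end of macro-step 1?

macro 1: S0 reads c0=3 → after 1×micro: 0; S1 reads c0=3 → after 3×micro: 3 ⇒ (c0=0, c1=3)
macro 2: S0 reads c0=0 → after 1×micro: 0; S1 reads c0=0 → after 3×micro: 4 ⇒ (c0=0, c1=4)
macro 3: S0 reads c0=0 → after 1×micro: 0; S1 reads c0=0 → after 3×micro: 2 ⇒ (c0=0, c1=2)

S1 state at macro-step 1 = 3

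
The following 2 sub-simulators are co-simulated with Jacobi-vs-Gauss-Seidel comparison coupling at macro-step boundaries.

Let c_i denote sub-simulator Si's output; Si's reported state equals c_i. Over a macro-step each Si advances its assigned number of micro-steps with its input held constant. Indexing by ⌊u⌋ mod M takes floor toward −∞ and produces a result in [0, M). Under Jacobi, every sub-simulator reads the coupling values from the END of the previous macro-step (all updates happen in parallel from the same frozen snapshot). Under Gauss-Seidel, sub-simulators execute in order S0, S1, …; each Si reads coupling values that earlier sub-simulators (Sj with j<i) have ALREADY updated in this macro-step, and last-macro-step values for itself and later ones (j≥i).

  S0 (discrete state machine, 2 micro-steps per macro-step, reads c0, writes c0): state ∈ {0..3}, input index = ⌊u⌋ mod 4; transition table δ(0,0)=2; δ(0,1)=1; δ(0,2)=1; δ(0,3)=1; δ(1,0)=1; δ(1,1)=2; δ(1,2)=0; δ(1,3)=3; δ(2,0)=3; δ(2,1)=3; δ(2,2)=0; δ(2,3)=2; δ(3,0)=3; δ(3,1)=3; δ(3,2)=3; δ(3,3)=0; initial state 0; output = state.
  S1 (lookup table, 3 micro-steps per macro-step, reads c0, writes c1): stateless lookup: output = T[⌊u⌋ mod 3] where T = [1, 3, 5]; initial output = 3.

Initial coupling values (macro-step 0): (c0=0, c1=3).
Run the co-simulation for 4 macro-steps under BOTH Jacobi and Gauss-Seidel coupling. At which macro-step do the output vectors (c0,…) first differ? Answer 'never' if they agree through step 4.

[Jacobi] macro 1: S0 reads c0=0 → after 2×micro: 3; S1 reads c0=0 → after 3×micro: 1 ⇒ (c0=3, c1=1)
[Jacobi] macro 2: S0 reads c0=3 → after 2×micro: 1; S1 reads c0=3 → after 3×micro: 1 ⇒ (c0=1, c1=1)
[Jacobi] macro 3: S0 reads c0=1 → after 2×micro: 3; S1 reads c0=1 → after 3×micro: 3 ⇒ (c0=3, c1=3)
[Jacobi] macro 4: S0 reads c0=3 → after 2×micro: 1; S1 reads c0=3 → after 3×micro: 1 ⇒ (c0=1, c1=1)
[Gauss-Seidel] macro 1: S0 reads c0=0 → after 2×micro: 3; S1 reads c0=3 → after 3×micro: 1 ⇒ (c0=3, c1=1)
[Gauss-Seidel] macro 2: S0 reads c0=3 → after 2×micro: 1; S1 reads c0=1 → after 3×micro: 3 ⇒ (c0=1, c1=3)
[Gauss-Seidel] macro 3: S0 reads c0=1 → after 2×micro: 3; S1 reads c0=3 → after 3×micro: 1 ⇒ (c0=3, c1=1)
[Gauss-Seidel] macro 4: S0 reads c0=3 → after 2×micro: 1; S1 reads c0=1 → after 3×micro: 3 ⇒ (c0=1, c1=3)

first divergence at macro-step: 2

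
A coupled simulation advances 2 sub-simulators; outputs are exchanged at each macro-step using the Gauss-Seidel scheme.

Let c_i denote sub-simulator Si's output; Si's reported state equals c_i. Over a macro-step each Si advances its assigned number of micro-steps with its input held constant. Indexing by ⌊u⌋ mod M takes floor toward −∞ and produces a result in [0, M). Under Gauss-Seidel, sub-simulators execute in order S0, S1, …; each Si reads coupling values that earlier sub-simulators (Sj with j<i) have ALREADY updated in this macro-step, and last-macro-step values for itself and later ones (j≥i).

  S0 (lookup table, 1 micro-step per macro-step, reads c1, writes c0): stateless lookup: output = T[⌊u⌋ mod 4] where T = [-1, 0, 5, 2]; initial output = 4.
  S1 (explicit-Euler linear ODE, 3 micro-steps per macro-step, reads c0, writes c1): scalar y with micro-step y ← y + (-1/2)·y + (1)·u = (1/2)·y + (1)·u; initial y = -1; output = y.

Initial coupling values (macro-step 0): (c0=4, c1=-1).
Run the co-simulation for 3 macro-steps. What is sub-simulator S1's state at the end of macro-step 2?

S1 state at macro-step 2 = 251/64

macro 1: S0 reads c1=-1 → after 1×micro: 2; S1 reads c0=2 → after 3×micro: 27/8 ⇒ (c0=2, c1=27/8)
macro 2: S0 reads c1=27/8 → after 1×micro: 2; S1 reads c0=2 → after 3×micro: 251/64 ⇒ (c0=2, c1=251/64)
macro 3: S0 reads c1=251/64 → after 1×micro: 2; S1 reads c0=2 → after 3×micro: 2043/512 ⇒ (c0=2, c1=2043/512)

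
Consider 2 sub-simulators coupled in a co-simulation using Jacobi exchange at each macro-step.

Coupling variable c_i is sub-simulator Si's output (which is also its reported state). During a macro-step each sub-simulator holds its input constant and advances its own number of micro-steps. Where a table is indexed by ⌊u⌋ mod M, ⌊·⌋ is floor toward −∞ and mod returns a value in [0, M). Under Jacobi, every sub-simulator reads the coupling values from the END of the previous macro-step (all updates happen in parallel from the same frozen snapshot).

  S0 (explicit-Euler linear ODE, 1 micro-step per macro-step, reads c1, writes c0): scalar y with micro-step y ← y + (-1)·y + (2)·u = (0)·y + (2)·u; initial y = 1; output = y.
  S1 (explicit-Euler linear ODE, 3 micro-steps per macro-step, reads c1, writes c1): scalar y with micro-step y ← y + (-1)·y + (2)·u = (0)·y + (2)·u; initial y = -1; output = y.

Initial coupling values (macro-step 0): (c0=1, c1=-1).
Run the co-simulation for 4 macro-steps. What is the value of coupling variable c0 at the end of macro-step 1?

macro 1: S0 reads c1=-1 → after 1×micro: -2; S1 reads c1=-1 → after 3×micro: -2 ⇒ (c0=-2, c1=-2)
macro 2: S0 reads c1=-2 → after 1×micro: -4; S1 reads c1=-2 → after 3×micro: -4 ⇒ (c0=-4, c1=-4)
macro 3: S0 reads c1=-4 → after 1×micro: -8; S1 reads c1=-4 → after 3×micro: -8 ⇒ (c0=-8, c1=-8)
macro 4: S0 reads c1=-8 → after 1×micro: -16; S1 reads c1=-8 → after 3×micro: -16 ⇒ (c0=-16, c1=-16)

c0 at macro-step 1 = -2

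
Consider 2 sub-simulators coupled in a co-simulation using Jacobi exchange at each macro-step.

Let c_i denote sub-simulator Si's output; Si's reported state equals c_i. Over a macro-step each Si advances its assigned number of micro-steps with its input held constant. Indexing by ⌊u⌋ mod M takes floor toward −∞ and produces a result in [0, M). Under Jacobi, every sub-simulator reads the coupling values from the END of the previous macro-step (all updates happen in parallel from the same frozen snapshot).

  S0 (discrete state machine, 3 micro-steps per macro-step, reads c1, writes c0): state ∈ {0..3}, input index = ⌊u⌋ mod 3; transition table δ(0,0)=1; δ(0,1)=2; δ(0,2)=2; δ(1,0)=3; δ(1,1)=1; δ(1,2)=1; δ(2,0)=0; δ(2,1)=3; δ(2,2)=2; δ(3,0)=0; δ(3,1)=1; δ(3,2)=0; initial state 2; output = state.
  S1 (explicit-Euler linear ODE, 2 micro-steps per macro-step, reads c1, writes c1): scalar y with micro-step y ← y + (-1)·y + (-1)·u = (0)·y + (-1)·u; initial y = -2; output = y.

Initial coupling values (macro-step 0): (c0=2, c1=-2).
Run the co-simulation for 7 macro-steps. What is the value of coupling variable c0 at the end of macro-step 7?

c0 at macro-step 7 = 1

macro 1: S0 reads c1=-2 → after 3×micro: 1; S1 reads c1=-2 → after 2×micro: 2 ⇒ (c0=1, c1=2)
macro 2: S0 reads c1=2 → after 3×micro: 1; S1 reads c1=2 → after 2×micro: -2 ⇒ (c0=1, c1=-2)
macro 3: S0 reads c1=-2 → after 3×micro: 1; S1 reads c1=-2 → after 2×micro: 2 ⇒ (c0=1, c1=2)
macro 4: S0 reads c1=2 → after 3×micro: 1; S1 reads c1=2 → after 2×micro: -2 ⇒ (c0=1, c1=-2)
macro 5: S0 reads c1=-2 → after 3×micro: 1; S1 reads c1=-2 → after 2×micro: 2 ⇒ (c0=1, c1=2)
macro 6: S0 reads c1=2 → after 3×micro: 1; S1 reads c1=2 → after 2×micro: -2 ⇒ (c0=1, c1=-2)
macro 7: S0 reads c1=-2 → after 3×micro: 1; S1 reads c1=-2 → after 2×micro: 2 ⇒ (c0=1, c1=2)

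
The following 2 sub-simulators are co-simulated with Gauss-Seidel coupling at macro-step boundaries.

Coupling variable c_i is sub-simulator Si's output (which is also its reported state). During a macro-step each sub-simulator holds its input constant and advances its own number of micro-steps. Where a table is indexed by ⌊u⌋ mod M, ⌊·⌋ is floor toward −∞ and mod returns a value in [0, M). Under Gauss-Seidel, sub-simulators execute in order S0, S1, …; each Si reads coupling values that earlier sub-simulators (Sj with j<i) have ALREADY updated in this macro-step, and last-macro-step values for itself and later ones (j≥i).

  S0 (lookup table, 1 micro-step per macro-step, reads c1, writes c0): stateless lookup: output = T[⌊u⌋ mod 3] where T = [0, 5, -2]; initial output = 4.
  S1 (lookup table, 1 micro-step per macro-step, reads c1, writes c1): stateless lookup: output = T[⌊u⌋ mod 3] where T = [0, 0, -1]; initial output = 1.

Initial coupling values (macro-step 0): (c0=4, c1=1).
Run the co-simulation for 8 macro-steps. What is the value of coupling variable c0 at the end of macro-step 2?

macro 1: S0 reads c1=1 → after 1×micro: 5; S1 reads c1=1 → after 1×micro: 0 ⇒ (c0=5, c1=0)
macro 2: S0 reads c1=0 → after 1×micro: 0; S1 reads c1=0 → after 1×micro: 0 ⇒ (c0=0, c1=0)
macro 3: S0 reads c1=0 → after 1×micro: 0; S1 reads c1=0 → after 1×micro: 0 ⇒ (c0=0, c1=0)
macro 4: S0 reads c1=0 → after 1×micro: 0; S1 reads c1=0 → after 1×micro: 0 ⇒ (c0=0, c1=0)
macro 5: S0 reads c1=0 → after 1×micro: 0; S1 reads c1=0 → after 1×micro: 0 ⇒ (c0=0, c1=0)
macro 6: S0 reads c1=0 → after 1×micro: 0; S1 reads c1=0 → after 1×micro: 0 ⇒ (c0=0, c1=0)
macro 7: S0 reads c1=0 → after 1×micro: 0; S1 reads c1=0 → after 1×micro: 0 ⇒ (c0=0, c1=0)
macro 8: S0 reads c1=0 → after 1×micro: 0; S1 reads c1=0 → after 1×micro: 0 ⇒ (c0=0, c1=0)

c0 at macro-step 2 = 0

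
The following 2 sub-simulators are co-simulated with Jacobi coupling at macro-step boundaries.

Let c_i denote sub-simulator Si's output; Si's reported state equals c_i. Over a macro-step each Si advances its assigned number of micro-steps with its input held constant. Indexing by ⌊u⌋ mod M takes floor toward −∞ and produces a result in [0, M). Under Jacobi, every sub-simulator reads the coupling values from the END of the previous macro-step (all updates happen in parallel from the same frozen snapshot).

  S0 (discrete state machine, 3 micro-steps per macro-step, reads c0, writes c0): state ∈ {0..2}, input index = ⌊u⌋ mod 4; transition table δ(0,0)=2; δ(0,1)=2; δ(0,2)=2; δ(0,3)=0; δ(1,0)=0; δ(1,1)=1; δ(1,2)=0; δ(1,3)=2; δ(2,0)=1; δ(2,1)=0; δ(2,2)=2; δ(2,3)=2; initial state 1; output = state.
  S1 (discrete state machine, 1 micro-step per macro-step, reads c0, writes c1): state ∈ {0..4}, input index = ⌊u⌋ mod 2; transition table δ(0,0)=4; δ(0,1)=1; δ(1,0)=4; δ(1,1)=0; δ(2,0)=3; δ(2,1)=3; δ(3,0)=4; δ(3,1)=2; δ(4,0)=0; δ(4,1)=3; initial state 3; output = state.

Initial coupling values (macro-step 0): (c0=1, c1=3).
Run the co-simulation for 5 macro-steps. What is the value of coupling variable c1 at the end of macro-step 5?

macro 1: S0 reads c0=1 → after 3×micro: 1; S1 reads c0=1 → after 1×micro: 2 ⇒ (c0=1, c1=2)
macro 2: S0 reads c0=1 → after 3×micro: 1; S1 reads c0=1 → after 1×micro: 3 ⇒ (c0=1, c1=3)
macro 3: S0 reads c0=1 → after 3×micro: 1; S1 reads c0=1 → after 1×micro: 2 ⇒ (c0=1, c1=2)
macro 4: S0 reads c0=1 → after 3×micro: 1; S1 reads c0=1 → after 1×micro: 3 ⇒ (c0=1, c1=3)
macro 5: S0 reads c0=1 → after 3×micro: 1; S1 reads c0=1 → after 1×micro: 2 ⇒ (c0=1, c1=2)

c1 at macro-step 5 = 2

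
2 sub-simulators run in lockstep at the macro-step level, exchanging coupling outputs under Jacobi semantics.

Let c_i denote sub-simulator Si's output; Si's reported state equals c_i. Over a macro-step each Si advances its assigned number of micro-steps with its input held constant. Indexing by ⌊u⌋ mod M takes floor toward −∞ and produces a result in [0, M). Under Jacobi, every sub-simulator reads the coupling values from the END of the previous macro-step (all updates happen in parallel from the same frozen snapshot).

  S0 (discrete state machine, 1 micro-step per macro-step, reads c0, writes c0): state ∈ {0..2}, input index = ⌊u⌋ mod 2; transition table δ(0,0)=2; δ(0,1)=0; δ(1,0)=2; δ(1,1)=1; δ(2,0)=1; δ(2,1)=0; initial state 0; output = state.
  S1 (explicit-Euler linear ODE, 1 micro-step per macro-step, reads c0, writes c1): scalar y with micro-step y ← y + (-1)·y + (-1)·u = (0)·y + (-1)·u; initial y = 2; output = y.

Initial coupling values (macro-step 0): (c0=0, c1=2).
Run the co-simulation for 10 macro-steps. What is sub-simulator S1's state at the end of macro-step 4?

S1 state at macro-step 4 = -1

macro 1: S0 reads c0=0 → after 1×micro: 2; S1 reads c0=0 → after 1×micro: 0 ⇒ (c0=2, c1=0)
macro 2: S0 reads c0=2 → after 1×micro: 1; S1 reads c0=2 → after 1×micro: -2 ⇒ (c0=1, c1=-2)
macro 3: S0 reads c0=1 → after 1×micro: 1; S1 reads c0=1 → after 1×micro: -1 ⇒ (c0=1, c1=-1)
macro 4: S0 reads c0=1 → after 1×micro: 1; S1 reads c0=1 → after 1×micro: -1 ⇒ (c0=1, c1=-1)
macro 5: S0 reads c0=1 → after 1×micro: 1; S1 reads c0=1 → after 1×micro: -1 ⇒ (c0=1, c1=-1)
macro 6: S0 reads c0=1 → after 1×micro: 1; S1 reads c0=1 → after 1×micro: -1 ⇒ (c0=1, c1=-1)
macro 7: S0 reads c0=1 → after 1×micro: 1; S1 reads c0=1 → after 1×micro: -1 ⇒ (c0=1, c1=-1)
macro 8: S0 reads c0=1 → after 1×micro: 1; S1 reads c0=1 → after 1×micro: -1 ⇒ (c0=1, c1=-1)
macro 9: S0 reads c0=1 → after 1×micro: 1; S1 reads c0=1 → after 1×micro: -1 ⇒ (c0=1, c1=-1)
macro 10: S0 reads c0=1 → after 1×micro: 1; S1 reads c0=1 → after 1×micro: -1 ⇒ (c0=1, c1=-1)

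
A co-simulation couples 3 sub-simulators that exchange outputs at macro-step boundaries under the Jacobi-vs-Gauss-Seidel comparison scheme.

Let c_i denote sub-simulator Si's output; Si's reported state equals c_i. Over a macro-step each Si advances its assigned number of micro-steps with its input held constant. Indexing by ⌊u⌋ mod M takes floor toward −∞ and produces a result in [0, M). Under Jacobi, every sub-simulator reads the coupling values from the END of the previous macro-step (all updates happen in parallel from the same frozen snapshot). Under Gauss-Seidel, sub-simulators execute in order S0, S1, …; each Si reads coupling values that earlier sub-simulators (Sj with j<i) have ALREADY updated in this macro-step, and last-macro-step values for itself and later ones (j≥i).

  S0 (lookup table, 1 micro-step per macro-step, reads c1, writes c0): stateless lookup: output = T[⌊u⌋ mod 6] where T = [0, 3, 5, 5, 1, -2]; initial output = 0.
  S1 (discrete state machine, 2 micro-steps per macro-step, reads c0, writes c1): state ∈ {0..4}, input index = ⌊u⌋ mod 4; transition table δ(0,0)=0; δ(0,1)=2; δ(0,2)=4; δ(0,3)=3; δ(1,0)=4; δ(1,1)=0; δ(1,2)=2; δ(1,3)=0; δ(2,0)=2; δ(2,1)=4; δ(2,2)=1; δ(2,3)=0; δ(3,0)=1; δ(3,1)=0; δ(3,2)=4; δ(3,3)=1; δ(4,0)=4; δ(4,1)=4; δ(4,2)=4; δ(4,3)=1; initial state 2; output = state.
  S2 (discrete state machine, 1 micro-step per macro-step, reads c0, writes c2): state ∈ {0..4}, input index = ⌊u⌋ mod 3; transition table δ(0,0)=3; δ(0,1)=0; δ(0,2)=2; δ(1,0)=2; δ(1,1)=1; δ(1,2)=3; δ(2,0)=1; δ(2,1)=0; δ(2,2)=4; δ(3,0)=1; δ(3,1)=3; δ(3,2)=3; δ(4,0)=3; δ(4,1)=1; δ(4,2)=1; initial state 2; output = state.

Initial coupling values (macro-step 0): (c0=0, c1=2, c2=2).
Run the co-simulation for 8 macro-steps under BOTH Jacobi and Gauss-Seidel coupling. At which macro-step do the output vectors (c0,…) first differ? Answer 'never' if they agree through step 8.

first divergence at macro-step: 1

[Jacobi] macro 1: S0 reads c1=2 → after 1×micro: 5; S1 reads c0=0 → after 2×micro: 2; S2 reads c0=0 → after 1×micro: 1 ⇒ (c0=5, c1=2, c2=1)
[Jacobi] macro 2: S0 reads c1=2 → after 1×micro: 5; S1 reads c0=5 → after 2×micro: 4; S2 reads c0=5 → after 1×micro: 3 ⇒ (c0=5, c1=4, c2=3)
[Jacobi] macro 3: S0 reads c1=4 → after 1×micro: 1; S1 reads c0=5 → after 2×micro: 4; S2 reads c0=5 → after 1×micro: 3 ⇒ (c0=1, c1=4, c2=3)
[Jacobi] macro 4: S0 reads c1=4 → after 1×micro: 1; S1 reads c0=1 → after 2×micro: 4; S2 reads c0=1 → after 1×micro: 3 ⇒ (c0=1, c1=4, c2=3)
[Jacobi] macro 5: S0 reads c1=4 → after 1×micro: 1; S1 reads c0=1 → after 2×micro: 4; S2 reads c0=1 → after 1×micro: 3 ⇒ (c0=1, c1=4, c2=3)
[Jacobi] macro 6: S0 reads c1=4 → after 1×micro: 1; S1 reads c0=1 → after 2×micro: 4; S2 reads c0=1 → after 1×micro: 3 ⇒ (c0=1, c1=4, c2=3)
[Jacobi] macro 7: S0 reads c1=4 → after 1×micro: 1; S1 reads c0=1 → after 2×micro: 4; S2 reads c0=1 → after 1×micro: 3 ⇒ (c0=1, c1=4, c2=3)
[Jacobi] macro 8: S0 reads c1=4 → after 1×micro: 1; S1 reads c0=1 → after 2×micro: 4; S2 reads c0=1 → after 1×micro: 3 ⇒ (c0=1, c1=4, c2=3)
[Gauss-Seidel] macro 1: S0 reads c1=2 → after 1×micro: 5; S1 reads c0=5 → after 2×micro: 4; S2 reads c0=5 → after 1×micro: 4 ⇒ (c0=5, c1=4, c2=4)
[Gauss-Seidel] macro 2: S0 reads c1=4 → after 1×micro: 1; S1 reads c0=1 → after 2×micro: 4; S2 reads c0=1 → after 1×micro: 1 ⇒ (c0=1, c1=4, c2=1)
[Gauss-Seidel] macro 3: S0 reads c1=4 → after 1×micro: 1; S1 reads c0=1 → after 2×micro: 4; S2 reads c0=1 → after 1×micro: 1 ⇒ (c0=1, c1=4, c2=1)
[Gauss-Seidel] macro 4: S0 reads c1=4 → after 1×micro: 1; S1 reads c0=1 → after 2×micro: 4; S2 reads c0=1 → after 1×micro: 1 ⇒ (c0=1, c1=4, c2=1)
[Gauss-Seidel] macro 5: S0 reads c1=4 → after 1×micro: 1; S1 reads c0=1 → after 2×micro: 4; S2 reads c0=1 → after 1×micro: 1 ⇒ (c0=1, c1=4, c2=1)
[Gauss-Seidel] macro 6: S0 reads c1=4 → after 1×micro: 1; S1 reads c0=1 → after 2×micro: 4; S2 reads c0=1 → after 1×micro: 1 ⇒ (c0=1, c1=4, c2=1)
[Gauss-Seidel] macro 7: S0 reads c1=4 → after 1×micro: 1; S1 reads c0=1 → after 2×micro: 4; S2 reads c0=1 → after 1×micro: 1 ⇒ (c0=1, c1=4, c2=1)
[Gauss-Seidel] macro 8: S0 reads c1=4 → after 1×micro: 1; S1 reads c0=1 → after 2×micro: 4; S2 reads c0=1 → after 1×micro: 1 ⇒ (c0=1, c1=4, c2=1)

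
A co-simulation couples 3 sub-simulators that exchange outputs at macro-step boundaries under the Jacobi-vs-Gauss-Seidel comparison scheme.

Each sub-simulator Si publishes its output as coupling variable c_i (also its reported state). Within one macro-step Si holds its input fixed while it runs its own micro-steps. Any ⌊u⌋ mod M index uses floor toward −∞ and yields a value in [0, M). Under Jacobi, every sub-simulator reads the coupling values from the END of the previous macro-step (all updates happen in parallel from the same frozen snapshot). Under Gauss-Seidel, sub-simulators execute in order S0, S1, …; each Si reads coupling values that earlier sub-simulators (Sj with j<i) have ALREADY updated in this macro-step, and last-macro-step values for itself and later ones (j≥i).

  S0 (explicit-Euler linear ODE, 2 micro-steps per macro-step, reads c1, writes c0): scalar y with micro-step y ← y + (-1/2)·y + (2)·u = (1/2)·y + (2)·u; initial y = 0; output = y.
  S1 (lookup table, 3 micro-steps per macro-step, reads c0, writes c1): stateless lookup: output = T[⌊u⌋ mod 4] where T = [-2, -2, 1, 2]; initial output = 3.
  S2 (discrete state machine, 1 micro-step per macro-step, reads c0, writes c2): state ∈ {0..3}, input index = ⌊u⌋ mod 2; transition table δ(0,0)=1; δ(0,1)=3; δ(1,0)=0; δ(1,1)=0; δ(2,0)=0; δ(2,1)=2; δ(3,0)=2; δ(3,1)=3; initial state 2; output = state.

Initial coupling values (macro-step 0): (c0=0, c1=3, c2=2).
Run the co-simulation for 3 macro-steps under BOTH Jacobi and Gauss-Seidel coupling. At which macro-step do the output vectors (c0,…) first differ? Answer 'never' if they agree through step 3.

first divergence at macro-step: 1

[Jacobi] macro 1: S0 reads c1=3 → after 2×micro: 9; S1 reads c0=0 → after 3×micro: -2; S2 reads c0=0 → after 1×micro: 0 ⇒ (c0=9, c1=-2, c2=0)
[Jacobi] macro 2: S0 reads c1=-2 → after 2×micro: -15/4; S1 reads c0=9 → after 3×micro: -2; S2 reads c0=9 → after 1×micro: 3 ⇒ (c0=-15/4, c1=-2, c2=3)
[Jacobi] macro 3: S0 reads c1=-2 → after 2×micro: -111/16; S1 reads c0=-15/4 → after 3×micro: -2; S2 reads c0=-15/4 → after 1×micro: 2 ⇒ (c0=-111/16, c1=-2, c2=2)
[Gauss-Seidel] macro 1: S0 reads c1=3 → after 2×micro: 9; S1 reads c0=9 → after 3×micro: -2; S2 reads c0=9 → after 1×micro: 2 ⇒ (c0=9, c1=-2, c2=2)
[Gauss-Seidel] macro 2: S0 reads c1=-2 → after 2×micro: -15/4; S1 reads c0=-15/4 → after 3×micro: -2; S2 reads c0=-15/4 → after 1×micro: 0 ⇒ (c0=-15/4, c1=-2, c2=0)
[Gauss-Seidel] macro 3: S0 reads c1=-2 → after 2×micro: -111/16; S1 reads c0=-111/16 → after 3×micro: -2; S2 reads c0=-111/16 → after 1×micro: 3 ⇒ (c0=-111/16, c1=-2, c2=3)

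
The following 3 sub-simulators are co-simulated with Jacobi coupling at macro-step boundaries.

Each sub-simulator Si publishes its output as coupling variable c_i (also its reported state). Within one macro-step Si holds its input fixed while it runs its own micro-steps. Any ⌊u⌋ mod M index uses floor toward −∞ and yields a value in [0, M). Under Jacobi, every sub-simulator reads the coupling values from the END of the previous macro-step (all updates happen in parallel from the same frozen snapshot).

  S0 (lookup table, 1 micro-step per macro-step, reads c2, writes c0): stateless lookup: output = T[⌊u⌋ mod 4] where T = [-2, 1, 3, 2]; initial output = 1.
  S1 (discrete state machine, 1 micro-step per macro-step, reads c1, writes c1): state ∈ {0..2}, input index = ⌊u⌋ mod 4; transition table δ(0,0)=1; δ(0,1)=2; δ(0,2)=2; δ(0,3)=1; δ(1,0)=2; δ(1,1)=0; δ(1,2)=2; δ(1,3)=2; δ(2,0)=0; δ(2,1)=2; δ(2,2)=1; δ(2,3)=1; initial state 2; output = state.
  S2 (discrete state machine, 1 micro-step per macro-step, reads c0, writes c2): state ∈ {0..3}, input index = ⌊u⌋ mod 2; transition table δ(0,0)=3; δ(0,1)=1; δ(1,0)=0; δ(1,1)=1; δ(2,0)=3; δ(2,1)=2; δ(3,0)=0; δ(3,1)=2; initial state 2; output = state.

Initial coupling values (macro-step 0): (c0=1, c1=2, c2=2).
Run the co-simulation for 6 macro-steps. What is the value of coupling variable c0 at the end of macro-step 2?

c0 at macro-step 2 = 3

macro 1: S0 reads c2=2 → after 1×micro: 3; S1 reads c1=2 → after 1×micro: 1; S2 reads c0=1 → after 1×micro: 2 ⇒ (c0=3, c1=1, c2=2)
macro 2: S0 reads c2=2 → after 1×micro: 3; S1 reads c1=1 → after 1×micro: 0; S2 reads c0=3 → after 1×micro: 2 ⇒ (c0=3, c1=0, c2=2)
macro 3: S0 reads c2=2 → after 1×micro: 3; S1 reads c1=0 → after 1×micro: 1; S2 reads c0=3 → after 1×micro: 2 ⇒ (c0=3, c1=1, c2=2)
macro 4: S0 reads c2=2 → after 1×micro: 3; S1 reads c1=1 → after 1×micro: 0; S2 reads c0=3 → after 1×micro: 2 ⇒ (c0=3, c1=0, c2=2)
macro 5: S0 reads c2=2 → after 1×micro: 3; S1 reads c1=0 → after 1×micro: 1; S2 reads c0=3 → after 1×micro: 2 ⇒ (c0=3, c1=1, c2=2)
macro 6: S0 reads c2=2 → after 1×micro: 3; S1 reads c1=1 → after 1×micro: 0; S2 reads c0=3 → after 1×micro: 2 ⇒ (c0=3, c1=0, c2=2)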